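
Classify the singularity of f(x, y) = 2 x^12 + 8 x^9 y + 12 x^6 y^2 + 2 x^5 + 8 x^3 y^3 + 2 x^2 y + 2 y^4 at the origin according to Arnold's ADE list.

The Hessian of f at 0 is [[0, 0], [0, 0]] with rank 0, so corank 2. A Groebner basis of the Jacobian ideal J(f) in C{x,y} is {x^3, x^2/4 + y^3, x*y}; counting standard monomials gives mu = 5. Corank 2; j^3 = 2*x^2*y has shape L^2 M (L != M), so D-series; mu = 5 gives D_5.

D_{5}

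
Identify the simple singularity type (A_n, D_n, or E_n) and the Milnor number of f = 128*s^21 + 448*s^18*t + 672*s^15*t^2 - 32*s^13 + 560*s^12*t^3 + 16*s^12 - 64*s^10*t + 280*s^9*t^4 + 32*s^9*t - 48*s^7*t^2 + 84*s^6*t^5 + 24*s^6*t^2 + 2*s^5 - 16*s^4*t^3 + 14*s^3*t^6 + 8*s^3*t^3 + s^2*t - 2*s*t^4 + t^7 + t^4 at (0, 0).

The Hessian of f at 0 has rank 0. Corank 2; j^3 = s^2*t has shape L^2 M (L != M), so D-series; mu = 5 gives D_5.

Type D_5, Milnor number mu = 5.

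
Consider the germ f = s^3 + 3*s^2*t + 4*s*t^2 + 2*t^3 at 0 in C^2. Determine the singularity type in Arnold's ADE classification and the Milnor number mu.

The Hessian of f at 0 is [[0, 0], [0, 0]] with rank 0, so corank 2. A Groebner basis of the Jacobian ideal J(f) in C{s,t} is {t^3, s^2 - 2*t^2/3, s*t + t^2}; counting standard monomials gives mu = 4. Corank 2; j^3 = (s + t)*(s^2 + 2*s*t + 2*t^2) splits into three distinct lines over C (the quadratic factor has nonzero discriminant), so D_4.

Type D_4, Milnor number mu = 4.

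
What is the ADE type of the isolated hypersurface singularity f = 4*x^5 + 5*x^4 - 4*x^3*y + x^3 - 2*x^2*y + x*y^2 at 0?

D_{5}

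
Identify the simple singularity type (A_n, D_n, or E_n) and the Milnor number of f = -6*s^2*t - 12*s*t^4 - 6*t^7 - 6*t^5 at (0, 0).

Type D_6, Milnor number mu = 6.

The Hessian of f at 0 has rank 0. Corank 2; j^3 = -6*s^2*t has shape L^2 M (L != M), so D-series; mu = 6 gives D_6.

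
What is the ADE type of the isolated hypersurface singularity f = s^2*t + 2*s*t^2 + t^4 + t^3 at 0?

The Hessian of f at 0 has rank 0. Corank 2; j^3 = t*(s + t)^2 has shape L^2 M (L != M), so D-series; mu = 5 gives D_5.

D_{5}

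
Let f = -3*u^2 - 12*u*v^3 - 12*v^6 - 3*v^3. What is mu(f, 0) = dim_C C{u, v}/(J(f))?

The Hessian of f at 0 is [[-6, 0], [0, 0]] with rank 1, so corank 1. A Groebner basis of the Jacobian ideal J(f) in C{u,v} is {v^2, u}; counting standard monomials gives mu = 2. Corank 1: A-series; mu = 2 gives A_2.

2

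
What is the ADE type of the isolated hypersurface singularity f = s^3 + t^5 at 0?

The Hessian of f at 0 has rank 0. Corank 2; j^3 = s^3 is a perfect cube, so E-series; the 5-jet and mu = 8 give E_8.

E_{8}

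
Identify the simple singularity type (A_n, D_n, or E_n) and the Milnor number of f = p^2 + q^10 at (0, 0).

The Hessian of f at 0 has rank 1. Corank 1: A-series; mu = 9 gives A_9.

Type A9, Milnor number mu = 9.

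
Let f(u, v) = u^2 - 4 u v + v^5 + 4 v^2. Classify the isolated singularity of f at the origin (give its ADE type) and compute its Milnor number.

Type A4, Milnor number mu = 4.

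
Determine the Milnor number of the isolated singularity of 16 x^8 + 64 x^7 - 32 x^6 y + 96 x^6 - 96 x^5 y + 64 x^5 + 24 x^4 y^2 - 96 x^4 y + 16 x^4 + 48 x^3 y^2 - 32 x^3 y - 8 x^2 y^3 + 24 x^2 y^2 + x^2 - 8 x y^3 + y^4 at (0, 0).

3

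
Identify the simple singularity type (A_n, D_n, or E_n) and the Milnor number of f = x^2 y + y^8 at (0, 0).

Type D_9, Milnor number mu = 9.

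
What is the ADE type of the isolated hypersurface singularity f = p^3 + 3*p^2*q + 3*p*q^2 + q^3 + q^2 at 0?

A_{2}

The Hessian of f at 0 has rank 1. Corank 1: A-series; mu = 2 gives A_2.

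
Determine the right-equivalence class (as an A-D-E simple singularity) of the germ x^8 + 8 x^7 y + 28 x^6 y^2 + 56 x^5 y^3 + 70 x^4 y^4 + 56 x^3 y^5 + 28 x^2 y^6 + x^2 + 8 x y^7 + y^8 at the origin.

A7

The Hessian of f at 0 has rank 1. Corank 1: A-series; mu = 7 gives A_7.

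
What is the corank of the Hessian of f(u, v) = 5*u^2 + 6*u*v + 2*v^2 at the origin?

0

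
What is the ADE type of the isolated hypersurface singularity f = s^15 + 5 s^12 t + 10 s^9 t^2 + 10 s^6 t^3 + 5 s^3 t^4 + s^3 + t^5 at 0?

E_{8}

The Hessian of f at 0 has rank 0. Corank 2; j^3 = s^3 is a perfect cube, so E-series; the 5-jet and mu = 8 give E_8.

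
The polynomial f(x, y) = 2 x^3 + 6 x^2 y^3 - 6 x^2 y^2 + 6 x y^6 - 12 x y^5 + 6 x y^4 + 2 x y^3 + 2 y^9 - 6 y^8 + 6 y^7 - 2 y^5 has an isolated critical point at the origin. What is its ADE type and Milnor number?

The Hessian of f at 0 is [[0, 0], [0, 0]] with rank 0, so corank 2. A Groebner basis of the Jacobian ideal J(f) in C{x,y} is {-x^2 + y^4 - y^3/3, x^3, x^2*y + x^2/3 + y^3/9, -x^2 + x*y^2 - y^3/3}; counting standard monomials gives mu = 7. Corank 2; j^3 = 2*x^3 is a perfect cube, so E-series; the 4-jet and mu = 7 give E_7.

Type E_{7}, Milnor number mu = 7.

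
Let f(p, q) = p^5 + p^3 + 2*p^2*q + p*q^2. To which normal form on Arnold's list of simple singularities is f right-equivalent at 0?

D6

The Hessian of f at 0 has rank 0. Corank 2; j^3 = p*(p + q)^2 has shape L^2 M (L != M), so D-series; mu = 6 gives D_6.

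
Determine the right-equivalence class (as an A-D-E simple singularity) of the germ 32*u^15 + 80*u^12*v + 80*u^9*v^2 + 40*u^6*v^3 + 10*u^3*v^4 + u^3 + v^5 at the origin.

E_8

The Hessian of f at 0 is [[0, 0], [0, 0]] with rank 0, so corank 2. A Groebner basis of the Jacobian ideal J(f) in C{u,v} is {v^4, u^2}; counting standard monomials gives mu = 8. Corank 2; j^3 = u^3 is a perfect cube, so E-series; the 5-jet and mu = 8 give E_8.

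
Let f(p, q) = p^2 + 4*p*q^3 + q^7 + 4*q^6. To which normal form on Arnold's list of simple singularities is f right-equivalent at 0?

The Hessian of f at 0 has rank 1. Corank 1: A-series; mu = 6 gives A_6.

A_{6}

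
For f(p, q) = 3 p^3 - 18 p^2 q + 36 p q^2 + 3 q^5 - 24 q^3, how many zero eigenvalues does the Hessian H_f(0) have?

2

Hessian at 0 has rank 0.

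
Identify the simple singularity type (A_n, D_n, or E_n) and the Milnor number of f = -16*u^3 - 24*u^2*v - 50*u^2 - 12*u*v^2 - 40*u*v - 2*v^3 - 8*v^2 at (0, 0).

Type A_2, Milnor number mu = 2.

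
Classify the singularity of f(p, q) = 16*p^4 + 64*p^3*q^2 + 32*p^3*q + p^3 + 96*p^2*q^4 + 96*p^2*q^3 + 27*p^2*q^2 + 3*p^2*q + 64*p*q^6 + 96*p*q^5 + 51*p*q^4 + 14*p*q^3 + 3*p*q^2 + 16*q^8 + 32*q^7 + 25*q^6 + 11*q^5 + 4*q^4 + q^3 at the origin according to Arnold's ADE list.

E_6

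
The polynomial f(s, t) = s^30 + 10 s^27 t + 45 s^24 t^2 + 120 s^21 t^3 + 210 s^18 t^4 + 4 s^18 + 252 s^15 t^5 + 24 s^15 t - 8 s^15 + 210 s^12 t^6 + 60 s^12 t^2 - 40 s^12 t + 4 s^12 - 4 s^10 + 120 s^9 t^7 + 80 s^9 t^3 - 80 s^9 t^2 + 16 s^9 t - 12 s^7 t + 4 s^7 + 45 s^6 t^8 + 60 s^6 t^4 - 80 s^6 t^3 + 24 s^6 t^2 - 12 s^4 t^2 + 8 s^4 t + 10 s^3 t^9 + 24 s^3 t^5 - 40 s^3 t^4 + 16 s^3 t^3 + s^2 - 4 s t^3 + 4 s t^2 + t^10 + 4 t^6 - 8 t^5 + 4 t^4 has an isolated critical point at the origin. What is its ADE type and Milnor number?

Type A9, Milnor number mu = 9.

The Hessian of f at 0 has rank 1. Corank 1: A-series; mu = 9 gives A_9.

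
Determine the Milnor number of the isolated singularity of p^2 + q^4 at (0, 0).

The Hessian of f at 0 is [[2, 0], [0, 0]] with rank 1, so corank 1. A Groebner basis of the Jacobian ideal J(f) in C{p,q} is {q^3, p}; counting standard monomials gives mu = 3. Corank 1: A-series; mu = 3 gives A_3.

3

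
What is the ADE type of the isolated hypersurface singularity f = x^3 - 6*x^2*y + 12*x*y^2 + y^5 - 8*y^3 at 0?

E_8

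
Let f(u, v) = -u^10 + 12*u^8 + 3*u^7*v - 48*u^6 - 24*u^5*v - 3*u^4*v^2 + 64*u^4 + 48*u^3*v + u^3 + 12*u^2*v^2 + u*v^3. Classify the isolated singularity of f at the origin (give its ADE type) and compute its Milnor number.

Type E_{7}, Milnor number mu = 7.

The Hessian of f at 0 has rank 0. Corank 2; j^3 = u^3 is a perfect cube, so E-series; the 4-jet and mu = 7 give E_7.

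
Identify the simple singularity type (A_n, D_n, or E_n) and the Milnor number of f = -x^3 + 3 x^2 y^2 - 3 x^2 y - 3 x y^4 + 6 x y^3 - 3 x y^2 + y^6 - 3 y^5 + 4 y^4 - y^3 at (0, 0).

Type E6, Milnor number mu = 6.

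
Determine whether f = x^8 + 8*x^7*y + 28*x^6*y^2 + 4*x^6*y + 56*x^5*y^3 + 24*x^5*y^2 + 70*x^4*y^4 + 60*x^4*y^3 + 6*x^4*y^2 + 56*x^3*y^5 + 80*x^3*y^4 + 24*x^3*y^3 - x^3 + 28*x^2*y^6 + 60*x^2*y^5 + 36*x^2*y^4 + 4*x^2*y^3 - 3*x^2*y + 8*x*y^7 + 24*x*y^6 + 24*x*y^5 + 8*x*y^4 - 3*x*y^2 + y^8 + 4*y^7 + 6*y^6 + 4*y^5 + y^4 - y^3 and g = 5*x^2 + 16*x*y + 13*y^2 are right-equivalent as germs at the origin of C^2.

The Hessian of f at 0 has rank 0. Corank 2; j^3 = -(x + y)^3 is a perfect cube, so E-series; the 4-jet and mu = 6 give E_6. The Hessian of g at 0 has rank 2. Corank 0: nondegenerate Morse point, so A_1. f is E_6 but g is A_1, hence not right-equivalent.

No.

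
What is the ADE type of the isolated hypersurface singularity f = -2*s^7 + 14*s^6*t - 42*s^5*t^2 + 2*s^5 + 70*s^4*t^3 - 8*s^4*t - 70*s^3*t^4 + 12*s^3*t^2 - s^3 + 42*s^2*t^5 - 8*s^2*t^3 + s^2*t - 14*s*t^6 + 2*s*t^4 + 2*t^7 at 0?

D_{8}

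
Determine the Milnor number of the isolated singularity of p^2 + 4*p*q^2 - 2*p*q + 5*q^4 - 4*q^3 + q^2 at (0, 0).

3

The Hessian of f at 0 is [[2, -2], [-2, 2]] with rank 1, so corank 1. A Groebner basis of the Jacobian ideal J(f) in C{p,q} is {p^2 + p/2 - q/2, p*q + p/2 - q/2, p/2 + q^2 - q/2}; counting standard monomials gives mu = 3. Corank 1: A-series; mu = 3 gives A_3.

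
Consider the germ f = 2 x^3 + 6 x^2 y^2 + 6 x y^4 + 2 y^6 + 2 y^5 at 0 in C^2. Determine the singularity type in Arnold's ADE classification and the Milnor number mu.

Type E_8, Milnor number mu = 8.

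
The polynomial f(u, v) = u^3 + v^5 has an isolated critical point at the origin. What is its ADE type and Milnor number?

Type E8, Milnor number mu = 8.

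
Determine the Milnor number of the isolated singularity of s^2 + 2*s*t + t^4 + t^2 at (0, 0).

3

The Hessian of f at 0 is [[2, 2], [2, 2]] with rank 1, so corank 1. A Groebner basis of the Jacobian ideal J(f) in C{s,t} is {t^3, s + t}; counting standard monomials gives mu = 3. Corank 1: A-series; mu = 3 gives A_3.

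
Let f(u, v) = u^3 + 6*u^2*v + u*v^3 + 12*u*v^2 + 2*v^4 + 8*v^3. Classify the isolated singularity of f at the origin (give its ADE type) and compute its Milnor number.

Type E_{7}, Milnor number mu = 7.

The Hessian of f at 0 has rank 0. Corank 2; j^3 = (u + 2*v)^3 is a perfect cube, so E-series; the 4-jet and mu = 7 give E_7.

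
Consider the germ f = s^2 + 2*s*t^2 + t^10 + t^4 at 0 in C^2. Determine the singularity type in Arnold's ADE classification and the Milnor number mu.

The Hessian of f at 0 has rank 1. Corank 1: A-series; mu = 9 gives A_9.

Type A_{9}, Milnor number mu = 9.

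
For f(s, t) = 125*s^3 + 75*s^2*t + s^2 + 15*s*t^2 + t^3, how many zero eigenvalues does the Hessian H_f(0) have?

Hessian at 0 has rank 1.

1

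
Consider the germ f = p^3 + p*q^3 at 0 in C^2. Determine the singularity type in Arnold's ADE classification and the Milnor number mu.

The Hessian of f at 0 has rank 0. Corank 2; j^3 = p^3 is a perfect cube, so E-series; the 4-jet and mu = 7 give E_7.

Type E7, Milnor number mu = 7.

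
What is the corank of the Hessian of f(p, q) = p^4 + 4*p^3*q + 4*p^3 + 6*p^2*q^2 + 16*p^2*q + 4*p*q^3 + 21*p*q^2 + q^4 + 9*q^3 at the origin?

2

The Hessian at 0 is [[0, 0], [0, 0]] of rank 0; hence corank 2.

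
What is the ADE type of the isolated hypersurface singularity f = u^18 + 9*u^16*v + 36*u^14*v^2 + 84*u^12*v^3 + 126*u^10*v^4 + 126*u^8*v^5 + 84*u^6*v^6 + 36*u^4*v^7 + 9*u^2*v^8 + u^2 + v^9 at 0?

A_8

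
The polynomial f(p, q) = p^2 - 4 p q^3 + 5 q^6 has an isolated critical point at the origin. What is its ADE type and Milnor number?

Type A5, Milnor number mu = 5.

The Hessian of f at 0 has rank 1. Corank 1: A-series; mu = 5 gives A_5.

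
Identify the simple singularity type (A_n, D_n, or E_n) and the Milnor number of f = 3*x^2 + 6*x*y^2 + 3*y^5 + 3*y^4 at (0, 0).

The Hessian of f at 0 has rank 1. Corank 1: A-series; mu = 4 gives A_4.

Type A_{4}, Milnor number mu = 4.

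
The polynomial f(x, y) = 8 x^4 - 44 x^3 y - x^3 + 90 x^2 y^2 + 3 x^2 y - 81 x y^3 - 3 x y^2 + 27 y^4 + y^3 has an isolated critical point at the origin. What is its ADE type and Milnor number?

Type E7, Milnor number mu = 7.

The Hessian of f at 0 has rank 0. Corank 2; j^3 = -(x - y)^3 is a perfect cube, so E-series; the 4-jet and mu = 7 give E_7.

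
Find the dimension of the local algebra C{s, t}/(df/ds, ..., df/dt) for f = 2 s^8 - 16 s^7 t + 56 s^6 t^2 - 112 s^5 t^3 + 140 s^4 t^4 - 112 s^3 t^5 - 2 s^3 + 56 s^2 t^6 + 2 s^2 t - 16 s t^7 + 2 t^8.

The Hessian of f at 0 has rank 0. Corank 2; j^3 = -2*s^2*(s - t) has shape L^2 M (L != M), so D-series; mu = 9 gives D_9.

9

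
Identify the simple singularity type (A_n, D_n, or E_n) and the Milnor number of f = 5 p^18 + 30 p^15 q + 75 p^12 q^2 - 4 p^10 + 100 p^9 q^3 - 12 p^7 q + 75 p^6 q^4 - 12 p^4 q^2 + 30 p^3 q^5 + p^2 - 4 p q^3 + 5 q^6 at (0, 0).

Type A5, Milnor number mu = 5.

The Hessian of f at 0 has rank 1. Corank 1: A-series; mu = 5 gives A_5.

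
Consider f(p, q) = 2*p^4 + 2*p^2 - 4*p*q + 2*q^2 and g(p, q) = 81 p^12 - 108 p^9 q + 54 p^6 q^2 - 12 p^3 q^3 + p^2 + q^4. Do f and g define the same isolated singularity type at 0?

Yes.

The Hessian of f at 0 is [[4, -4], [-4, 4]] with rank 1, so corank 1. A Groebner basis of the Jacobian ideal J(f) in C{p,q} is {q^3, p - q}; counting standard monomials gives mu = 3. Corank 1: A-series; mu = 3 gives A_3. The Hessian of g at 0 is [[2, 0], [0, 0]] with rank 1, so corank 1. A Groebner basis of the Jacobian ideal J(g) in C{p,q} is {q^3, p}; counting standard monomials gives mu = 3. Corank 1: A-series; mu = 3 gives A_3. Both have type A_3, hence right-equivalent.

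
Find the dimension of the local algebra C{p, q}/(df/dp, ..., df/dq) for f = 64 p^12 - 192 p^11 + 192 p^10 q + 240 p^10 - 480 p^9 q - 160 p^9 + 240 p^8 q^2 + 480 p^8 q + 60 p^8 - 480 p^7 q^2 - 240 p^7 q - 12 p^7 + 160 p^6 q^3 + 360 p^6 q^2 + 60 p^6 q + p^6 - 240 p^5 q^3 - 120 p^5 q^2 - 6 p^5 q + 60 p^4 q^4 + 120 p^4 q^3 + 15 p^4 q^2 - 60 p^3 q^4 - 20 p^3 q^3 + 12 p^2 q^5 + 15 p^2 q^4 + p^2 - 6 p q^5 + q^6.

The Hessian of f at 0 is [[2, 0], [0, 0]] with rank 1, so corank 1. A Groebner basis of the Jacobian ideal J(f) in C{p,q} is {q^5, p}; counting standard monomials gives mu = 5. Corank 1: A-series; mu = 5 gives A_5.

5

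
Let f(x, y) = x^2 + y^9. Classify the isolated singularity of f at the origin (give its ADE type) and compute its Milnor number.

Type A8, Milnor number mu = 8.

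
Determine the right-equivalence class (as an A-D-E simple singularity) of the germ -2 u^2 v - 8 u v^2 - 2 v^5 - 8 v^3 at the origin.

The Hessian of f at 0 has rank 0. Corank 2; j^3 = -2*v*(u + 2*v)^2 has shape L^2 M (L != M), so D-series; mu = 6 gives D_6.

D_6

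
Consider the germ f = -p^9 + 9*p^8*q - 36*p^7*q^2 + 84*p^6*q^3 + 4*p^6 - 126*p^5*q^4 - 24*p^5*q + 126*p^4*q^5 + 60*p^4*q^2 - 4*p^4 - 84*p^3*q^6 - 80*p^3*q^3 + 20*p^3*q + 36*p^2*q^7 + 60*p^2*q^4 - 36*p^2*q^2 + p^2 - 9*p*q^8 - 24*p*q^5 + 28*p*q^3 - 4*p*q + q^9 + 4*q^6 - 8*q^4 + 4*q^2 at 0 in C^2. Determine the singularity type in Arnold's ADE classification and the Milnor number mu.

Type A8, Milnor number mu = 8.

The Hessian of f at 0 has rank 1. Corank 1: A-series; mu = 8 gives A_8.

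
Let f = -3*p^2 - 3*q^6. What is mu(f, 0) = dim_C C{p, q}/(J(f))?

The Hessian of f at 0 has rank 1. Corank 1: A-series; mu = 5 gives A_5.

5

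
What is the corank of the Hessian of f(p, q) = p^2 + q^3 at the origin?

The Hessian at 0 is [[2, 0], [0, 0]] of rank 1; hence corank 1.

1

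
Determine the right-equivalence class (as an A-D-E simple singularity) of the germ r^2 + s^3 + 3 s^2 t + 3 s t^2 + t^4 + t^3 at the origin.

E_{6}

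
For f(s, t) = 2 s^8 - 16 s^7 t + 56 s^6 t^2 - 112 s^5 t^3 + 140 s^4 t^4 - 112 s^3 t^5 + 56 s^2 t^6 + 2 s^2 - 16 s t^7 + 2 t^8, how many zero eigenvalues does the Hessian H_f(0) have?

1

Hessian at 0 has rank 1.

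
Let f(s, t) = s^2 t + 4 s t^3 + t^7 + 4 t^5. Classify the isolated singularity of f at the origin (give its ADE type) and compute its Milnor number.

Type D8, Milnor number mu = 8.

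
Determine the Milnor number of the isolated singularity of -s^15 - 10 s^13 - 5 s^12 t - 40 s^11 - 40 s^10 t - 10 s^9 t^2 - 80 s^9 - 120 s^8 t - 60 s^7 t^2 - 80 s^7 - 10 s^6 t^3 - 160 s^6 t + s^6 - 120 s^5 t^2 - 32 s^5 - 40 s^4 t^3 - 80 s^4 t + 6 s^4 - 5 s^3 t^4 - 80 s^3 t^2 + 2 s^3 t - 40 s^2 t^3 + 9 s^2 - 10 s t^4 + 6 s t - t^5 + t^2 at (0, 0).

The Hessian of f at 0 is [[18, 6], [6, 2]] with rank 1, so corank 1. A Groebner basis of the Jacobian ideal J(f) in C{s,t} is {-81*s + t^3 - 27*t, s^2 - t^2/9, s*t + t^2/3}; counting standard monomials gives mu = 4. Corank 1: A-series; mu = 4 gives A_4.

4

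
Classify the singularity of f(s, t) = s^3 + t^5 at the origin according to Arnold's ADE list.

The Hessian of f at 0 has rank 0. Corank 2; j^3 = s^3 is a perfect cube, so E-series; the 5-jet and mu = 8 give E_8.

E8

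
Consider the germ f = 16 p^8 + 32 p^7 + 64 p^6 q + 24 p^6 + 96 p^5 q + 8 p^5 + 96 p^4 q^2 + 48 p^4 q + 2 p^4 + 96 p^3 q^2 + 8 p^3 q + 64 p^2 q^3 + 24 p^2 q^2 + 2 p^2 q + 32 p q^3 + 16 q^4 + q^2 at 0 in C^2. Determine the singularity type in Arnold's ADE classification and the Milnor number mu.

Type A_{3}, Milnor number mu = 3.

The Hessian of f at 0 has rank 1. Corank 1: A-series; mu = 3 gives A_3.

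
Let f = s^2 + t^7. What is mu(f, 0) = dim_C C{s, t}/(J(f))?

6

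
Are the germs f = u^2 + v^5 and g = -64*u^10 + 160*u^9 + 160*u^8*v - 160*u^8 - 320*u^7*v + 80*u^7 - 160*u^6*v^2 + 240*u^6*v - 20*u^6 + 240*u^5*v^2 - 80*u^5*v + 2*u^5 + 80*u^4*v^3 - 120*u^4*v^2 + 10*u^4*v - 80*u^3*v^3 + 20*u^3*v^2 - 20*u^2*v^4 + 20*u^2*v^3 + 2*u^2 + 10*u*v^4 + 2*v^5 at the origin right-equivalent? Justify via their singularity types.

Yes.

The Hessian of f at 0 is [[2, 0], [0, 0]] with rank 1, so corank 1. A Groebner basis of the Jacobian ideal J(f) in C{u,v} is {v^4, u}; counting standard monomials gives mu = 4. Corank 1: A-series; mu = 4 gives A_4. The Hessian of g at 0 is [[4, 0], [0, 0]] with rank 1, so corank 1. A Groebner basis of the Jacobian ideal J(g) in C{u,v} is {v^4, u}; counting standard monomials gives mu = 4. Corank 1: A-series; mu = 4 gives A_4. Both have type A_4, hence right-equivalent.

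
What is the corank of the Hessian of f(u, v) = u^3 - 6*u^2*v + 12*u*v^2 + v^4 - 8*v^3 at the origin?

2

Hessian at 0 has rank 0.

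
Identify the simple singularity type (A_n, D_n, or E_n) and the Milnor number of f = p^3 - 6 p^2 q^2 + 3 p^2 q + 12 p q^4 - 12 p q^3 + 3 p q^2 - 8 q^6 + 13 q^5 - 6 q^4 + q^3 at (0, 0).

Type E_{8}, Milnor number mu = 8.

The Hessian of f at 0 has rank 0. Corank 2; j^3 = (p + q)^3 is a perfect cube, so E-series; the 5-jet and mu = 8 give E_8.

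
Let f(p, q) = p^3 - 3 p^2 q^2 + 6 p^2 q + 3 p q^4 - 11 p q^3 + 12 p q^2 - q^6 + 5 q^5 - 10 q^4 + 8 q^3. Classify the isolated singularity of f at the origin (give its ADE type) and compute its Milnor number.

Type E_{7}, Milnor number mu = 7.

The Hessian of f at 0 has rank 0. Corank 2; j^3 = (p + 2*q)^3 is a perfect cube, so E-series; the 4-jet and mu = 7 give E_7.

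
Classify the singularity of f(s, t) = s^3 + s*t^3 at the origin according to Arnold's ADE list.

E_{7}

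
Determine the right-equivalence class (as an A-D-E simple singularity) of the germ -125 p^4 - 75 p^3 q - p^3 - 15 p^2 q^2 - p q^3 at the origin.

E7

The Hessian of f at 0 is [[0, 0], [0, 0]] with rank 0, so corank 2. A Groebner basis of the Jacobian ideal J(f) in C{p,q} is {3*p^2/25 + q^4 + q^3/25, p^3, p^2*q - p^2/25 - q^3/75, 2*p^2/5 + p*q^2 + 2*q^3/15}; counting standard monomials gives mu = 7. Corank 2; j^3 = -p^3 is a perfect cube, so E-series; the 4-jet and mu = 7 give E_7.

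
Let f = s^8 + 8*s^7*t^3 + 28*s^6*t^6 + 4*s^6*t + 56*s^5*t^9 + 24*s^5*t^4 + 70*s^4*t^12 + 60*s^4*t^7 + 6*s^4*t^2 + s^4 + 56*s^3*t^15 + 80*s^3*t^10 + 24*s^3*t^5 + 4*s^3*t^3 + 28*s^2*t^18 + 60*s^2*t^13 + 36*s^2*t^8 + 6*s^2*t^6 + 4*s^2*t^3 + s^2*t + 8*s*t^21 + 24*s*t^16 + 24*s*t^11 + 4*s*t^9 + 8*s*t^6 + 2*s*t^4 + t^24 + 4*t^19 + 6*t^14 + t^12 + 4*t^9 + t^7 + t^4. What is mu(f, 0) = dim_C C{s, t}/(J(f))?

5

The Hessian of f at 0 has rank 0. Corank 2; j^3 = s^2*t has shape L^2 M (L != M), so D-series; mu = 5 gives D_5.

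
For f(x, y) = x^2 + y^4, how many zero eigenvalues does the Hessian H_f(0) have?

Hessian at 0 has rank 1.

1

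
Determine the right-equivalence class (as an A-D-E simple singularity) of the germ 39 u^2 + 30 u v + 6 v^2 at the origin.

A_1

The Hessian of f at 0 is [[78, 30], [30, 12]] with rank 2, so corank 0. A Groebner basis of the Jacobian ideal J(f) in C{u,v} is {u, v}; counting standard monomials gives mu = 1. Corank 0: nondegenerate Morse point, so A_1.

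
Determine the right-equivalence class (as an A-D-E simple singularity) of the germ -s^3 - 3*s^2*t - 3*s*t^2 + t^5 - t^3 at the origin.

E_{8}

The Hessian of f at 0 has rank 0. Corank 2; j^3 = -(s + t)^3 is a perfect cube, so E-series; the 5-jet and mu = 8 give E_8.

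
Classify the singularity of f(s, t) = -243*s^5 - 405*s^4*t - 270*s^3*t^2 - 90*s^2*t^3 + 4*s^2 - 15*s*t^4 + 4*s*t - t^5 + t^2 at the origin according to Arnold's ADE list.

The Hessian of f at 0 has rank 1. Corank 1: A-series; mu = 4 gives A_4.

A_{4}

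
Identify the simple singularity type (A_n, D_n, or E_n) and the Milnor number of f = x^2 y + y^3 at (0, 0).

Type D_{4}, Milnor number mu = 4.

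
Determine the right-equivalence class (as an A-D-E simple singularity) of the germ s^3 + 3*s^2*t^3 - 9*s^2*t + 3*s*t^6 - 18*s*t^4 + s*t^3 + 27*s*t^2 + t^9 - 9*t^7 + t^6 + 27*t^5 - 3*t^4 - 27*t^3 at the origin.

E_{7}

The Hessian of f at 0 has rank 0. Corank 2; j^3 = (s - 3*t)^3 is a perfect cube, so E-series; the 4-jet and mu = 7 give E_7.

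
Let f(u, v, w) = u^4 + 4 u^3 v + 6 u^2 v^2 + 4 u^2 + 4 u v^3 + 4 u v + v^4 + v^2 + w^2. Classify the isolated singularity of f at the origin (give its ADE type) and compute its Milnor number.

The Hessian of f at 0 is [[8, 4, 0], [4, 2, 0], [0, 0, 2]] with rank 2, so corank 1. A Groebner basis of the Jacobian ideal J(f) in C{u,v,w} is {v^3, u + v/2, w}; counting standard monomials gives mu = 3. Corank 1: A-series; mu = 3 gives A_3.

Type A3, Milnor number mu = 3.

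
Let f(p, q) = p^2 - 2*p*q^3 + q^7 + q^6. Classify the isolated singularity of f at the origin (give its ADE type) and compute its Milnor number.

The Hessian of f at 0 is [[2, 0], [0, 0]] with rank 1, so corank 1. A Groebner basis of the Jacobian ideal J(f) in C{p,q} is {-p + q^3, p^2}; counting standard monomials gives mu = 6. Corank 1: A-series; mu = 6 gives A_6.

Type A_6, Milnor number mu = 6.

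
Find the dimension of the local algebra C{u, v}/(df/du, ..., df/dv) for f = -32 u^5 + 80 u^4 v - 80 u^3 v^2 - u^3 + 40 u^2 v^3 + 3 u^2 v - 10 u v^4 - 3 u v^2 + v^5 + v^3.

8

The Hessian of f at 0 has rank 0. Corank 2; j^3 = -(u - v)^3 is a perfect cube, so E-series; the 5-jet and mu = 8 give E_8.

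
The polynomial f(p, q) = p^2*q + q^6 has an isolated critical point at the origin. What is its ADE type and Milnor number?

Type D_{7}, Milnor number mu = 7.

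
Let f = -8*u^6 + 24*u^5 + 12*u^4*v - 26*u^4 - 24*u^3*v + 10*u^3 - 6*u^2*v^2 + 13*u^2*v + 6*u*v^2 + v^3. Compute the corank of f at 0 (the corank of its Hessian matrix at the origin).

The Hessian at 0 is [[0, 0], [0, 0]] of rank 0; hence corank 2.

2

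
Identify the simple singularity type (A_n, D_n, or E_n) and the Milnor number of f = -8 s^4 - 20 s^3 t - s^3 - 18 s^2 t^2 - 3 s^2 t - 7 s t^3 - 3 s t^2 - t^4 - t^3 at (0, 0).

The Hessian of f at 0 is [[0, 0], [0, 0]] with rank 0, so corank 2. A Groebner basis of the Jacobian ideal J(f) in C{s,t} is {3*s^2/4 + 3*s*t/2 + t^4 - t^3/4 + 3*t^2/4, s^3 + 9*s^2/4 + 9*s*t/2 + t^3/4 + 9*t^2/4, s^2*t - 7*s^2/4 - 7*s*t/2 - 5*t^3/12 - 7*t^2/4, s^2 + s*t^2 + 2*s*t + 2*t^3/3 + t^2}; counting standard monomials gives mu = 7. Corank 2; j^3 = -(s + t)^3 is a perfect cube, so E-series; the 4-jet and mu = 7 give E_7.

Type E_7, Milnor number mu = 7.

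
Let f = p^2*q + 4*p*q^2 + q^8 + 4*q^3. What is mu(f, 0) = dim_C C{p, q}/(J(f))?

The Hessian of f at 0 has rank 0. Corank 2; j^3 = q*(p + 2*q)^2 has shape L^2 M (L != M), so D-series; mu = 9 gives D_9.

9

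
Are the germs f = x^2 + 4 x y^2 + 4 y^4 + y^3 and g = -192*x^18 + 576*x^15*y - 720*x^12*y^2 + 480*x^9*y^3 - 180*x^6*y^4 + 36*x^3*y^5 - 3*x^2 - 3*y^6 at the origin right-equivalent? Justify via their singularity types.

The Hessian of f at 0 is [[2, 0], [0, 0]] with rank 1, so corank 1. A Groebner basis of the Jacobian ideal J(f) in C{x,y} is {y^2, x}; counting standard monomials gives mu = 2. Corank 1: A-series; mu = 2 gives A_2. The Hessian of g at 0 is [[-6, 0], [0, 0]] with rank 1, so corank 1. A Groebner basis of the Jacobian ideal J(g) in C{x,y} is {y^5, x}; counting standard monomials gives mu = 5. Corank 1: A-series; mu = 5 gives A_5. f is A_2 but g is A_5, hence not right-equivalent.

No.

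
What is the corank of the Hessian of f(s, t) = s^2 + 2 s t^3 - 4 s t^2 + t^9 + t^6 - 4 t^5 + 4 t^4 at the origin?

1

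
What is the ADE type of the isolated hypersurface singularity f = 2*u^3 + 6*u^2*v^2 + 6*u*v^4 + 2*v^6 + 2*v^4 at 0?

E6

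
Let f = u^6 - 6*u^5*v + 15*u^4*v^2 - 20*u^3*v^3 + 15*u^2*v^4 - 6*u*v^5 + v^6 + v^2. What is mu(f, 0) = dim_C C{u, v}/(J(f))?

The Hessian of f at 0 has rank 1. Corank 1: A-series; mu = 5 gives A_5.

5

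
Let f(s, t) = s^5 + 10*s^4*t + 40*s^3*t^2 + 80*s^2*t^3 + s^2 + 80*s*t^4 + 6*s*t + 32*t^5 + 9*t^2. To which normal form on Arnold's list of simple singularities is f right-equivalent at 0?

The Hessian of f at 0 has rank 1. Corank 1: A-series; mu = 4 gives A_4.

A_{4}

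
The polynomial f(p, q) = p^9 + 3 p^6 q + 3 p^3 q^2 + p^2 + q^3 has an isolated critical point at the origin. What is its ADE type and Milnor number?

The Hessian of f at 0 is [[2, 0], [0, 0]] with rank 1, so corank 1. A Groebner basis of the Jacobian ideal J(f) in C{p,q} is {q^2, p}; counting standard monomials gives mu = 2. Corank 1: A-series; mu = 2 gives A_2.

Type A_2, Milnor number mu = 2.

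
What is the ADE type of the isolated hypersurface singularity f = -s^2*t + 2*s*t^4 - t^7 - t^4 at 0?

The Hessian of f at 0 is [[0, 0], [0, 0]] with rank 0, so corank 2. A Groebner basis of the Jacobian ideal J(f) in C{s,t} is {s^3, s^2/4 + t^3, s*t}; counting standard monomials gives mu = 5. Corank 2; j^3 = -s^2*t has shape L^2 M (L != M), so D-series; mu = 5 gives D_5.

D5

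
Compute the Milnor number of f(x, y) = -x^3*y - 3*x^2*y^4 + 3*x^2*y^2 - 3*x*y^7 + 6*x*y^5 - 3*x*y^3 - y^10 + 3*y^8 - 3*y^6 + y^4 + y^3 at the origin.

The Hessian of f at 0 has rank 0. Corank 2; j^3 = y^3 is a perfect cube, so E-series; the 4-jet and mu = 7 give E_7.

7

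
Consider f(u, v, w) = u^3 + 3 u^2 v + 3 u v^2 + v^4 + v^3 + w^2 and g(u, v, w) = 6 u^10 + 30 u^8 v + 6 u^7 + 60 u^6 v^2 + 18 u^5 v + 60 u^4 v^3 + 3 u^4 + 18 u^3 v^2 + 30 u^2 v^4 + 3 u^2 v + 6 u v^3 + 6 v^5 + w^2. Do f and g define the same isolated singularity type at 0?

The Hessian of f at 0 is [[0, 0, 0], [0, 0, 0], [0, 0, 2]] with rank 1, so corank 2. A Groebner basis of the Jacobian ideal J(f) in C{u,v,w} is {v^3, u^2 + 2*u*v + v^2, w}; counting standard monomials gives mu = 6. Corank 2; j^3 = (u + v)^3 is a perfect cube, so E-series; the 4-jet and mu = 6 give E_6. The Hessian of g at 0 is [[0, 0, 0], [0, 0, 0], [0, 0, 2]] with rank 1, so corank 2. A Groebner basis of the Jacobian ideal J(g) in C{u,v,w} is {u^3, u^2*v, -u^2/4 + u*v^2, u*v + v^3, w}; counting standard monomials gives mu = 6. Corank 2; j^3 = 3*u^2*v has shape L^2 M (L != M), so D-series; mu = 6 gives D_6. f is E_6 but g is D_6, hence not right-equivalent.

No.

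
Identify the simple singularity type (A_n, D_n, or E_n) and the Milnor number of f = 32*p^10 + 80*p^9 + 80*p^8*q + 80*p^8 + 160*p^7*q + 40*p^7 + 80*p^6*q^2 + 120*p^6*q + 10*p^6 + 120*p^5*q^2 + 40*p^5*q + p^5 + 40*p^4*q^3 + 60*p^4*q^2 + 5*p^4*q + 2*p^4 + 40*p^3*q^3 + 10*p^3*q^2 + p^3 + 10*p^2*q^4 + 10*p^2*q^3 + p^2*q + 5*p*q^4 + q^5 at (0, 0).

Type D_{6}, Milnor number mu = 6.

The Hessian of f at 0 is [[0, 0], [0, 0]] with rank 0, so corank 2. A Groebner basis of the Jacobian ideal J(f) in C{p,q} is {-p*q/5 + q^4, p*q^2, p^2 + p*q}; counting standard monomials gives mu = 6. Corank 2; j^3 = p^2*(p + q) has shape L^2 M (L != M), so D-series; mu = 6 gives D_6.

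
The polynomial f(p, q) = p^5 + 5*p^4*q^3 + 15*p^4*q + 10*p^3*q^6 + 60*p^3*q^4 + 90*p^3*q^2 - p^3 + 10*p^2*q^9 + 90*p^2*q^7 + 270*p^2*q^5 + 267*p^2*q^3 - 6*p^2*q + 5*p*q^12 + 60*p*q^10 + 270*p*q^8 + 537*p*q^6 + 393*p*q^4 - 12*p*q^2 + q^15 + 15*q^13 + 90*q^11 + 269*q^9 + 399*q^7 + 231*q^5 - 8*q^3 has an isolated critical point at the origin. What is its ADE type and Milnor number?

Type E_{8}, Milnor number mu = 8.

The Hessian of f at 0 has rank 0. Corank 2; j^3 = -(p + 2*q)^3 is a perfect cube, so E-series; the 5-jet and mu = 8 give E_8.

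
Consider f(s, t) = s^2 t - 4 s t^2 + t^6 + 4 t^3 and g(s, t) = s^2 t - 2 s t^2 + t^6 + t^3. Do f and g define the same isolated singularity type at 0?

Yes.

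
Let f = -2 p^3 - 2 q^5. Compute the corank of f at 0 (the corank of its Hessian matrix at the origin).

Hessian at 0 has rank 0.

2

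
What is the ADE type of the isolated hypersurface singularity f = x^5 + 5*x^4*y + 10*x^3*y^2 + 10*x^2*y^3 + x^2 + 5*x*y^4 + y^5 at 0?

A_4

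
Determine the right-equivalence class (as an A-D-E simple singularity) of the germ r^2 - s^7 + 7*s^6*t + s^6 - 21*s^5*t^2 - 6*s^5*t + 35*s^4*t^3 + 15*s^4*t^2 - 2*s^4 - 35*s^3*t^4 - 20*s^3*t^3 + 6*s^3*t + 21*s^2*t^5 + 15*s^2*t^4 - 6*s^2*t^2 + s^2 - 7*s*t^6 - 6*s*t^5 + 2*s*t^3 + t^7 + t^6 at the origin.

A_{6}

The Hessian of f at 0 has rank 2. Corank 1: A-series; mu = 6 gives A_6.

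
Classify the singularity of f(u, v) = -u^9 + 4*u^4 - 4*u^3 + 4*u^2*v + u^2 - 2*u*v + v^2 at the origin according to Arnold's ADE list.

The Hessian of f at 0 has rank 1. Corank 1: A-series; mu = 8 gives A_8.

A8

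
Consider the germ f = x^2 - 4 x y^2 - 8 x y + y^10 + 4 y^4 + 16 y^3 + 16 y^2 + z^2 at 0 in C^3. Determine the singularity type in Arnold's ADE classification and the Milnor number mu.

Type A9, Milnor number mu = 9.

The Hessian of f at 0 has rank 2. Corank 1: A-series; mu = 9 gives A_9.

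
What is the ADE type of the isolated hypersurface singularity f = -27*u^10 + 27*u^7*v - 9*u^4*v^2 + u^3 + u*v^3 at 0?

The Hessian of f at 0 has rank 0. Corank 2; j^3 = u^3 is a perfect cube, so E-series; the 4-jet and mu = 7 give E_7.

E_{7}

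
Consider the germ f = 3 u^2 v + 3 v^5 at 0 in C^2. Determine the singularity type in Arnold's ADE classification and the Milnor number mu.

Type D6, Milnor number mu = 6.

The Hessian of f at 0 has rank 0. Corank 2; j^3 = 3*u^2*v has shape L^2 M (L != M), so D-series; mu = 6 gives D_6.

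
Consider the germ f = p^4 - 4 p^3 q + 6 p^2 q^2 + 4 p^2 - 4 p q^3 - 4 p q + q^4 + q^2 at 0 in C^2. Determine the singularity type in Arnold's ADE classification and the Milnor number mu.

The Hessian of f at 0 has rank 1. Corank 1: A-series; mu = 3 gives A_3.

Type A_{3}, Milnor number mu = 3.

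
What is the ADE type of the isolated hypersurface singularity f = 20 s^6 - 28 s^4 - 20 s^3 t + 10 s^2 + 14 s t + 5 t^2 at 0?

A_1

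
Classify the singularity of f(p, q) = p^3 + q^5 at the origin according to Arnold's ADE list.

E_8

The Hessian of f at 0 is [[0, 0], [0, 0]] with rank 0, so corank 2. A Groebner basis of the Jacobian ideal J(f) in C{p,q} is {q^4, p^2}; counting standard monomials gives mu = 8. Corank 2; j^3 = p^3 is a perfect cube, so E-series; the 5-jet and mu = 8 give E_8.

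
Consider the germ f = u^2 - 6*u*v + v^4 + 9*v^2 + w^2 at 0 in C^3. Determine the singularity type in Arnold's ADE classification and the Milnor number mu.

Type A_3, Milnor number mu = 3.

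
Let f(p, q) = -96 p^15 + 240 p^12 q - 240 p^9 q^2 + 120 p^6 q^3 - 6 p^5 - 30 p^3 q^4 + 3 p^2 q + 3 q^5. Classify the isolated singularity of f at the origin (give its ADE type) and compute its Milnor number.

Type D_{6}, Milnor number mu = 6.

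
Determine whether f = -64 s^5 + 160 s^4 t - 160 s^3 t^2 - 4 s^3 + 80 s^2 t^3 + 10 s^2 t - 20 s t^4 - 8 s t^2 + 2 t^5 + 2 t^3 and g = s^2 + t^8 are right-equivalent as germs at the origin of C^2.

No.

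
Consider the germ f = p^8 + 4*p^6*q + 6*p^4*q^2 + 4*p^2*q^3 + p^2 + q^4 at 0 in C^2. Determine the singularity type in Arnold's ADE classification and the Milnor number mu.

Type A_{3}, Milnor number mu = 3.

The Hessian of f at 0 has rank 1. Corank 1: A-series; mu = 3 gives A_3.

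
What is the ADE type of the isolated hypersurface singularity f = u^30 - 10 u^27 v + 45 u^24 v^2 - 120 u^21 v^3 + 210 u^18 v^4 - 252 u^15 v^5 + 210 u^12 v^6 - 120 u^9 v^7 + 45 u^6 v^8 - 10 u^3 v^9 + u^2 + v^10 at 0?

A_{9}

The Hessian of f at 0 is [[2, 0], [0, 0]] with rank 1, so corank 1. A Groebner basis of the Jacobian ideal J(f) in C{u,v} is {v^9, u}; counting standard monomials gives mu = 9. Corank 1: A-series; mu = 9 gives A_9.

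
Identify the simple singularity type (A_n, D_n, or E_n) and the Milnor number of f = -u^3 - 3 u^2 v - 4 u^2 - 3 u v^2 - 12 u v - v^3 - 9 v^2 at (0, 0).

The Hessian of f at 0 has rank 1. Corank 1: A-series; mu = 2 gives A_2.

Type A2, Milnor number mu = 2.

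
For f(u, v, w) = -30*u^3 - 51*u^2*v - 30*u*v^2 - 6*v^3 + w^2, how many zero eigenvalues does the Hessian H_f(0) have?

Hessian at 0 has rank 1.

2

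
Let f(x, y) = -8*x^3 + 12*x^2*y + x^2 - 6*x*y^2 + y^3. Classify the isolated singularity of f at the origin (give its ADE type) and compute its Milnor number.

Type A_{2}, Milnor number mu = 2.

The Hessian of f at 0 has rank 1. Corank 1: A-series; mu = 2 gives A_2.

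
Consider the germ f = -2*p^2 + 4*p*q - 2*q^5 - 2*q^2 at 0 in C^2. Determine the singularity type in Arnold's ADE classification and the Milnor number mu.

Type A4, Milnor number mu = 4.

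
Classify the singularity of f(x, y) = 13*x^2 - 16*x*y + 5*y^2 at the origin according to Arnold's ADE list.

The Hessian of f at 0 has rank 2. Corank 0: nondegenerate Morse point, so A_1.

A1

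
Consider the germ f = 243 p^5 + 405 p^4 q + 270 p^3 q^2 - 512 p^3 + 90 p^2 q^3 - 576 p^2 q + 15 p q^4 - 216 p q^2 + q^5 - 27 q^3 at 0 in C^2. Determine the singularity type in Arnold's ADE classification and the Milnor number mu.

The Hessian of f at 0 has rank 0. Corank 2; j^3 = -(8*p + 3*q)^3 is a perfect cube, so E-series; the 5-jet and mu = 8 give E_8.

Type E8, Milnor number mu = 8.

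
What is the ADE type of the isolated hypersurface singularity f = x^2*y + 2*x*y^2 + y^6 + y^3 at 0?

The Hessian of f at 0 has rank 0. Corank 2; j^3 = y*(x + y)^2 has shape L^2 M (L != M), so D-series; mu = 7 gives D_7.

D7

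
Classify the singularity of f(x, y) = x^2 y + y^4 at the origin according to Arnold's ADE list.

D_{5}

The Hessian of f at 0 has rank 0. Corank 2; j^3 = x^2*y has shape L^2 M (L != M), so D-series; mu = 5 gives D_5.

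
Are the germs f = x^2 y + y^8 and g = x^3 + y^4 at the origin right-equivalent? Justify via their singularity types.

No.

The Hessian of f at 0 has rank 0. Corank 2; j^3 = x^2*y has shape L^2 M (L != M), so D-series; mu = 9 gives D_9. The Hessian of g at 0 has rank 0. Corank 2; j^3 = x^3 is a perfect cube, so E-series; the 4-jet and mu = 6 give E_6. f is D_9 but g is E_6, hence not right-equivalent.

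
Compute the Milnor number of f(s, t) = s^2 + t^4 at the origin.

3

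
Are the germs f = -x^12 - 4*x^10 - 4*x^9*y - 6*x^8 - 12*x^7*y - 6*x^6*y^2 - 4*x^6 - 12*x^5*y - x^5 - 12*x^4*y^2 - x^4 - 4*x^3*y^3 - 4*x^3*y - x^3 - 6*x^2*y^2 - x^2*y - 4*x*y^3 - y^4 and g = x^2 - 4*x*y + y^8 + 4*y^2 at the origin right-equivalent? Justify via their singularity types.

The Hessian of f at 0 has rank 0. Corank 2; j^3 = -x^2*(x + y) has shape L^2 M (L != M), so D-series; mu = 5 gives D_5. The Hessian of g at 0 has rank 1. Corank 1: A-series; mu = 7 gives A_7. f is D_5 but g is A_7, hence not right-equivalent.

No.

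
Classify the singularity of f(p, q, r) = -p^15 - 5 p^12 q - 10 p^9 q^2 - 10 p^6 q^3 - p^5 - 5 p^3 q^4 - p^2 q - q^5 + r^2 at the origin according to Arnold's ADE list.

The Hessian of f at 0 has rank 1. Corank 2; j^3 = -p^2*q has shape L^2 M (L != M), so D-series; mu = 6 gives D_6.

D6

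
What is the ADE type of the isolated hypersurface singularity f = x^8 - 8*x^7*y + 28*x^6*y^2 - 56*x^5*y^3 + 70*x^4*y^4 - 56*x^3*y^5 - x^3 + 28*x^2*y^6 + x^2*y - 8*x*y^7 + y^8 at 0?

The Hessian of f at 0 has rank 0. Corank 2; j^3 = -x^2*(x - y) has shape L^2 M (L != M), so D-series; mu = 9 gives D_9.

D9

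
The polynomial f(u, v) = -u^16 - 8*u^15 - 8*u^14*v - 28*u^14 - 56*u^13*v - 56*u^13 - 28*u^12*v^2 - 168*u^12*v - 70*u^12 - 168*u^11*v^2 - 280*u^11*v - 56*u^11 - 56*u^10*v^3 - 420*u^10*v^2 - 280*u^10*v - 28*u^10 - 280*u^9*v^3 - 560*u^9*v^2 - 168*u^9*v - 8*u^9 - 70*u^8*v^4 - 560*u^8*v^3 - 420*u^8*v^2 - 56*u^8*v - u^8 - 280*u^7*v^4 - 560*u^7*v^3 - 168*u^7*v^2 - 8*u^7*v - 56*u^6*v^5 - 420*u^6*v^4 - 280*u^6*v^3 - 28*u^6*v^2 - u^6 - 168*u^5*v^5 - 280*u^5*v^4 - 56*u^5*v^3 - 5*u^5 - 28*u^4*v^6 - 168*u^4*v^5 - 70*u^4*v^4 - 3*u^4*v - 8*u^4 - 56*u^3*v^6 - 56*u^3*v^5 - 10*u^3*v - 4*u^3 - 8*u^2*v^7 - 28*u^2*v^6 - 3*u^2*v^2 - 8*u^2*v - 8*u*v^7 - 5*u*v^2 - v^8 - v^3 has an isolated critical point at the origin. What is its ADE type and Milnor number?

The Hessian of f at 0 is [[0, 0], [0, 0]] with rank 0, so corank 2. A Groebner basis of the Jacobian ideal J(f) in C{u,v} is {u^2*v^2 + 2*u*v^2 + v^3, -129*u^2*v/8 + 32*u^2 + u*v^3 - 24*u*v^2 + 191*u*v/4 - 6*v^3 + 127*v^2/8, 81*u^2*v - 192*u^2 + 112*u*v^2 - 286*u*v + v^4 + 24*v^3 - 95*v^2, u^3 + u^2*v + 2*u^2 + 3*u*v + v^2}; counting standard monomials gives mu = 9. Corank 2; j^3 = -(u + v)*(2*u + v)^2 has shape L^2 M (L != M), so D-series; mu = 9 gives D_9.

Type D_9, Milnor number mu = 9.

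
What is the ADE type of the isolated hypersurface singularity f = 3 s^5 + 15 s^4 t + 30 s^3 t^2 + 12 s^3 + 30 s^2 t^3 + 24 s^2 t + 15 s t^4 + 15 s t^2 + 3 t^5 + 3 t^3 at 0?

D_6

The Hessian of f at 0 is [[0, 0], [0, 0]] with rank 0, so corank 2. A Groebner basis of the Jacobian ideal J(f) in C{s,t} is {-32*s*t/5 + t^4 - 16*t^2/5, s*t^2 + t^3/2, s^2 + 3*s*t/2 + t^2/2}; counting standard monomials gives mu = 6. Corank 2; j^3 = 3*(s + t)*(2*s + t)^2 has shape L^2 M (L != M), so D-series; mu = 6 gives D_6.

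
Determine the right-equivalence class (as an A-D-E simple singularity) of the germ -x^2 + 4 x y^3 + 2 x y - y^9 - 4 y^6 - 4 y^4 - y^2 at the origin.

A8

The Hessian of f at 0 is [[-2, 2], [2, -2]] with rank 1, so corank 1. A Groebner basis of the Jacobian ideal J(f) in C{x,y} is {x^2*y^2 - x^2 + 3*x*y/2 - y^2/2, x^3 - 3*x^2*y + 3*x*y^2 - x/2 + y/2, -x/2 + y^3 + y/2}; counting standard monomials gives mu = 8. Corank 1: A-series; mu = 8 gives A_8.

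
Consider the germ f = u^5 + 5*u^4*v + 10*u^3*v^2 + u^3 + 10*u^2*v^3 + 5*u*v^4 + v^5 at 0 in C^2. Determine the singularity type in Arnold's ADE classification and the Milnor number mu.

The Hessian of f at 0 is [[0, 0], [0, 0]] with rank 0, so corank 2. A Groebner basis of the Jacobian ideal J(f) in C{u,v} is {v^5, u*v^3 + v^4/4, u^2}; counting standard monomials gives mu = 8. Corank 2; j^3 = u^3 is a perfect cube, so E-series; the 5-jet and mu = 8 give E_8.

Type E8, Milnor number mu = 8.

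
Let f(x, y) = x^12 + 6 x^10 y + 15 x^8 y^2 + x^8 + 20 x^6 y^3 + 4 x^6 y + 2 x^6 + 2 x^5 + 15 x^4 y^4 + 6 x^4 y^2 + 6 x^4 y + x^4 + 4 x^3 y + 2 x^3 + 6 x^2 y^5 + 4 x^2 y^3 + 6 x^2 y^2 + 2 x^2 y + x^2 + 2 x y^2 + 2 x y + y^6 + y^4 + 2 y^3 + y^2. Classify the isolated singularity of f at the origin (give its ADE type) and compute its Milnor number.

Type A5, Milnor number mu = 5.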